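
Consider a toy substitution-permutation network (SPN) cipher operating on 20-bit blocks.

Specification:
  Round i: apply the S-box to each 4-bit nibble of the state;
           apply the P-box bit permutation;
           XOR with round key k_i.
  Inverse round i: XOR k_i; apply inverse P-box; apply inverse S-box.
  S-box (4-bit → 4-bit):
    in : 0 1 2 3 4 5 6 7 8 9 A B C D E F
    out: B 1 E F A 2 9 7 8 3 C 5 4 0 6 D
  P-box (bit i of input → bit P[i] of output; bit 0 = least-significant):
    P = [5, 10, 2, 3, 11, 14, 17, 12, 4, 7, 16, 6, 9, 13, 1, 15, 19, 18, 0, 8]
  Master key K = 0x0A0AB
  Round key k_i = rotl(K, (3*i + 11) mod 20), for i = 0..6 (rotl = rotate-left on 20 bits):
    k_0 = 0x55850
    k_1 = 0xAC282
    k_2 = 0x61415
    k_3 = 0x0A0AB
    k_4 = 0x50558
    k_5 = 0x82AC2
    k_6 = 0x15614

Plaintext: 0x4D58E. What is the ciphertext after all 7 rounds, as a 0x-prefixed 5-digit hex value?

0x76AA4

s_0 = plaintext = 0x4D58E
s_1 = Round(s_0, k_0) = 0x14DD4
s_2 = Round(s_1, k_1) = 0x2668A
s_3 = Round(s_2, k_2) = 0x28748
s_4 = Round(s_3, k_3) = 0x57132
s_5 = Round(s_4, k_4) = 0x37B46
s_6 = Round(s_5, k_5) = 0x559F9
s_7 = Round(s_6, k_6) = 0x76AA4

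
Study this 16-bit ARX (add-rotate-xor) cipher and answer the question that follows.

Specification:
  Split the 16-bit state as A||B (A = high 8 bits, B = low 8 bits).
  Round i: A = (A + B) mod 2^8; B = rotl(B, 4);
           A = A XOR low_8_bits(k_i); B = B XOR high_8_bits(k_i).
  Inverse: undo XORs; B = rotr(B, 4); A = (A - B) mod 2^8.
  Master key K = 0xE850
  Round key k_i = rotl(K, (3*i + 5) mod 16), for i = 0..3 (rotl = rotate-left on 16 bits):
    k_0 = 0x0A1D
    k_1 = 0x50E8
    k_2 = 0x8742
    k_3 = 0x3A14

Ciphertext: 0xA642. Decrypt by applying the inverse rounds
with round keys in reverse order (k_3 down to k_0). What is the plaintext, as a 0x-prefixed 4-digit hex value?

s_0 = ciphertext = 0xA642
s_1 = InvRound(s_0, k_3) = 0x2B87
s_2 = InvRound(s_1, k_2) = 0x6900
s_3 = InvRound(s_2, k_1) = 0x7C05
s_4 = InvRound(s_3, k_0) = 0x71F0

0x71F0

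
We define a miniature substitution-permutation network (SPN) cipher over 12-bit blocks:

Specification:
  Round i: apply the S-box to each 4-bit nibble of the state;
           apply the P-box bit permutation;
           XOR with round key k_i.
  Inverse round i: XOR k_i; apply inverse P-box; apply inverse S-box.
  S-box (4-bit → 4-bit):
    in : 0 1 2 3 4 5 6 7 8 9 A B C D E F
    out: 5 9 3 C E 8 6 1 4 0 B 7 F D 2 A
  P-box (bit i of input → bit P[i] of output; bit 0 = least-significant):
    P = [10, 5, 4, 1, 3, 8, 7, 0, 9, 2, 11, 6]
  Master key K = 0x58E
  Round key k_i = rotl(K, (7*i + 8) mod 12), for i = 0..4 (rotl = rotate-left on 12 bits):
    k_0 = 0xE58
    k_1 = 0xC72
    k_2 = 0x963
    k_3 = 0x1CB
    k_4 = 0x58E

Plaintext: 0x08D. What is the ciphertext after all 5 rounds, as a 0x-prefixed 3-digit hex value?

0x893

s_0 = plaintext = 0x08D
s_1 = Round(s_0, k_0) = 0x0CA
s_2 = Round(s_1, k_1) = 0x3D9
s_3 = Round(s_2, k_2) = 0x1AA
s_4 = Round(s_3, k_3) = 0x6A0
s_5 = Round(s_4, k_4) = 0x893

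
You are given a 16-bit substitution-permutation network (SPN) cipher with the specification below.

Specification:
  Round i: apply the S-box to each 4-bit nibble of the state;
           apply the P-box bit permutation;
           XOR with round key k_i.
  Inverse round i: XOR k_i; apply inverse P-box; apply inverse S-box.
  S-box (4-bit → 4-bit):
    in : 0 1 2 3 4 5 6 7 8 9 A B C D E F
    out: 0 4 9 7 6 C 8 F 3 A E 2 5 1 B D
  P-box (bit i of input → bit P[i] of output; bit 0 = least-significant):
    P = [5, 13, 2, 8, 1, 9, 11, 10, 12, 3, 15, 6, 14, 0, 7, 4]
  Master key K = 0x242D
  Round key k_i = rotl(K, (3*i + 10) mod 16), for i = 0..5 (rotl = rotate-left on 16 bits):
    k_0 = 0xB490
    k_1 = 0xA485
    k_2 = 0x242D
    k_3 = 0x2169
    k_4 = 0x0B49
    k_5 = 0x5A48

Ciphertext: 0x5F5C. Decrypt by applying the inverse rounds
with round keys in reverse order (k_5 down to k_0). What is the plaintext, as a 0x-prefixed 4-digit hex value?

0x997C

s_0 = ciphertext = 0x5F5C
s_1 = InvRound(s_0, k_5) = 0x6065
s_2 = InvRound(s_1, k_4) = 0xDB47
s_3 = InvRound(s_2, k_3) = 0xD333
s_4 = InvRound(s_3, k_2) = 0x23EA
s_5 = InvRound(s_4, k_1) = 0xBAEF
s_6 = InvRound(s_5, k_0) = 0x997C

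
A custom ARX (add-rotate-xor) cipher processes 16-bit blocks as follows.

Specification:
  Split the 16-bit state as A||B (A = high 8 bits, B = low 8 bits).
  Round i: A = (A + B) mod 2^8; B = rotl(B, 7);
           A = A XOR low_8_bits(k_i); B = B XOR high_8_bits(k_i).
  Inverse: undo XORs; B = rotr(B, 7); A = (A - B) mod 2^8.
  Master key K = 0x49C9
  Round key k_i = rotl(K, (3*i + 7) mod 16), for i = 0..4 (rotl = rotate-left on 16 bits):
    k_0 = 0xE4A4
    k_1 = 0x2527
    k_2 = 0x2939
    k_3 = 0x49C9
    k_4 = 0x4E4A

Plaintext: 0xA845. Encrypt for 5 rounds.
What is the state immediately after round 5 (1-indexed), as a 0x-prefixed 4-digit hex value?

0x2E60

s_0 = plaintext = 0xA845
s_1 = Round(s_0, k_0) = 0x4946
s_2 = Round(s_1, k_1) = 0xA806
s_3 = Round(s_2, k_2) = 0x972A
s_4 = Round(s_3, k_3) = 0x085C
s_5 = Round(s_4, k_4) = 0x2E60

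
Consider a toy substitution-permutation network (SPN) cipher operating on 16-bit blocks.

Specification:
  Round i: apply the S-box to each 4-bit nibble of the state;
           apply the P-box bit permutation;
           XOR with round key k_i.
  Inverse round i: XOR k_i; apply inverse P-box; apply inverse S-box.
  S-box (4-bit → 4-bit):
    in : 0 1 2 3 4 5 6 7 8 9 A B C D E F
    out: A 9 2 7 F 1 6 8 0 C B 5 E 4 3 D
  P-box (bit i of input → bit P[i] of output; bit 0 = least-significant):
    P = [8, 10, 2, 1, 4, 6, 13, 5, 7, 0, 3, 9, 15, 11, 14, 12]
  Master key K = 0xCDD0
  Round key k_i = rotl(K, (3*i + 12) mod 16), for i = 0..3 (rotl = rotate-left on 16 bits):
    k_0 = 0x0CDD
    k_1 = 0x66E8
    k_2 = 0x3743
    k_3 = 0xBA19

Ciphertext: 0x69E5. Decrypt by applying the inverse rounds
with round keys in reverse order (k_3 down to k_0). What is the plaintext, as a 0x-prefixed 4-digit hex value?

0x3EE1

s_0 = ciphertext = 0x69E5
s_1 = InvRound(s_0, k_3) = 0xFFAB
s_2 = InvRound(s_1, k_2) = 0x3B08
s_3 = InvRound(s_2, k_1) = 0xC50E
s_4 = InvRound(s_3, k_0) = 0x3EE1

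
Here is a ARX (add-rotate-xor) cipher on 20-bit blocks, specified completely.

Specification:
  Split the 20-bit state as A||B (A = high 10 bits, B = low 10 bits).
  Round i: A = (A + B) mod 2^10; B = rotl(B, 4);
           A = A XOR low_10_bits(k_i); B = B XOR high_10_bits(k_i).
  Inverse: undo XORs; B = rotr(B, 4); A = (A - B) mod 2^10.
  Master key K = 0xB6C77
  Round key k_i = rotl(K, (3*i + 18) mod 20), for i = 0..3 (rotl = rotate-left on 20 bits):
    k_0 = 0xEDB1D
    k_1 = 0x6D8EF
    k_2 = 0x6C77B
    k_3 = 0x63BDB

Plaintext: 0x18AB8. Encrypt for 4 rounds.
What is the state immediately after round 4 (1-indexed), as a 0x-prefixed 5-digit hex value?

s_0 = plaintext = 0x18AB8
s_1 = Round(s_0, k_0) = 0x01C3C
s_2 = Round(s_1, k_1) = 0x2B276
s_3 = Round(s_2, k_2) = 0x166D8
s_4 = Round(s_3, k_3) = 0x3A805

0x3A805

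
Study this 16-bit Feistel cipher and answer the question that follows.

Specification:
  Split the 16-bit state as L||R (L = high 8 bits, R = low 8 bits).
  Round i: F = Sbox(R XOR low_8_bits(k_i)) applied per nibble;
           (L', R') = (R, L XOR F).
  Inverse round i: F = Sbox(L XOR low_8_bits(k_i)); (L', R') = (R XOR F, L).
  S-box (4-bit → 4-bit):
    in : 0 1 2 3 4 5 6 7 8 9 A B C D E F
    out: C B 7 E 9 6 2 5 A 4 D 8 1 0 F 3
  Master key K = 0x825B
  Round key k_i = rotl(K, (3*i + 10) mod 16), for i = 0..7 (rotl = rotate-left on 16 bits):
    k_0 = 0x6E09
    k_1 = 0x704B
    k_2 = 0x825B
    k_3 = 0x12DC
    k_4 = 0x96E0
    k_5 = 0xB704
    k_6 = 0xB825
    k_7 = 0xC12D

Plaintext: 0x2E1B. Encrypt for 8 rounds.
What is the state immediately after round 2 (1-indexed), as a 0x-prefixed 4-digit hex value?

s_0 = plaintext = 0x2E1B
s_1 = Round(s_0, k_0) = 0x1B99
s_2 = Round(s_1, k_1) = 0x991C
s_3 = Round(s_2, k_2) = 0x1C0C
s_4 = Round(s_3, k_3) = 0x0C10
s_5 = Round(s_4, k_4) = 0x1030
s_6 = Round(s_5, k_5) = 0x30F9
s_7 = Round(s_6, k_6) = 0xF931
s_8 = Round(s_7, k_7) = 0x3148

0x991C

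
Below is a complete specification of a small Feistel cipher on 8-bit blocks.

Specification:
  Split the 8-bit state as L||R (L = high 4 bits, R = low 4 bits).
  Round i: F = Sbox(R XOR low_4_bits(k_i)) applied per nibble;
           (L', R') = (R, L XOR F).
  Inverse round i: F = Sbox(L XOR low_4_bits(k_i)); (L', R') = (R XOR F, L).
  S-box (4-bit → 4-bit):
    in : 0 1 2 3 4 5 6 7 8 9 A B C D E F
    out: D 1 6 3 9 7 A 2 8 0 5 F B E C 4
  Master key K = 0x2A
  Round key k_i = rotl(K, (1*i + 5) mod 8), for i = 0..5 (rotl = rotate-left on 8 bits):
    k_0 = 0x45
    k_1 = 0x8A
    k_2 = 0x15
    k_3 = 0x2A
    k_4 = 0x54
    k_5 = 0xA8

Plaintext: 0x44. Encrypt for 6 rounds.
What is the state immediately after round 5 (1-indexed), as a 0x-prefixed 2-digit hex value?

0x89

s_0 = plaintext = 0x44
s_1 = Round(s_0, k_0) = 0x45
s_2 = Round(s_1, k_1) = 0x50
s_3 = Round(s_2, k_2) = 0x02
s_4 = Round(s_3, k_3) = 0x28
s_5 = Round(s_4, k_4) = 0x89
s_6 = Round(s_5, k_5) = 0x99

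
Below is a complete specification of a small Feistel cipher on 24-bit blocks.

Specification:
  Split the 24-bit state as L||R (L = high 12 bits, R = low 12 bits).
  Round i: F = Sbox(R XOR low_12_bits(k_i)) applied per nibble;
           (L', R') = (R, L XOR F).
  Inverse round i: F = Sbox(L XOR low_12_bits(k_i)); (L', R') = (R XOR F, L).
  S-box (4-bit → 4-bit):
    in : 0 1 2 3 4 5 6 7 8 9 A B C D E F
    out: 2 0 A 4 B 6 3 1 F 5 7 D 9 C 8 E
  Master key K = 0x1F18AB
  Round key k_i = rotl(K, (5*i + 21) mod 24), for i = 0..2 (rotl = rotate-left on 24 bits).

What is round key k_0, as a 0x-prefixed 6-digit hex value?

0x63E315

K = 0x1F18AB
k_0 = rotl(K, (5*0+21) mod 24) = rotl(K, 21) = 0x63E315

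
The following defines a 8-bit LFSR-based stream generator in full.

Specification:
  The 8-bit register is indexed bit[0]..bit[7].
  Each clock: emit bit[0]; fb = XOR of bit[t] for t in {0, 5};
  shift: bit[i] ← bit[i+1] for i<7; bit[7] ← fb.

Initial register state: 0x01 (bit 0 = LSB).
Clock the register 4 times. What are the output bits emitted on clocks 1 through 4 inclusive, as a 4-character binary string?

1000

reg_0 = 0x01
clock 1: out=1, reg = 0x80
clock 2: out=0, reg = 0x40
clock 3: out=0, reg = 0x20
clock 4: out=0, reg = 0x90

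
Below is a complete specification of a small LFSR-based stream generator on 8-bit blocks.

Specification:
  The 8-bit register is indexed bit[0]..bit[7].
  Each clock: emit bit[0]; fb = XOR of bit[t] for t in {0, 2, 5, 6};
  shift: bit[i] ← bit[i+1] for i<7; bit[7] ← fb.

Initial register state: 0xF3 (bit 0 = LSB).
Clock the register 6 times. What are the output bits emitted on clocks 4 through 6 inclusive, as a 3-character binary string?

011

reg_0 = 0xF3
clock 1: out=1, reg = 0xF9
clock 2: out=1, reg = 0xFC
clock 3: out=0, reg = 0xFE
clock 4: out=0, reg = 0xFF
clock 5: out=1, reg = 0x7F
clock 6: out=1, reg = 0x3F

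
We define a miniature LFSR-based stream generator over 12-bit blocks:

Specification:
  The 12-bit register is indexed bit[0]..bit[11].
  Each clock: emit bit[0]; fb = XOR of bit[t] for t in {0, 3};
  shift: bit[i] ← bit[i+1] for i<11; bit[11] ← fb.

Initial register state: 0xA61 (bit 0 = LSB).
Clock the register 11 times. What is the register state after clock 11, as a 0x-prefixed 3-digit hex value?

reg_0 = 0xA61
clock 1: out=1, reg = 0xD30
clock 2: out=0, reg = 0x698
clock 3: out=0, reg = 0xB4C
clock 4: out=0, reg = 0xDA6
clock 5: out=0, reg = 0x6D3
clock 6: out=1, reg = 0xB69
clock 7: out=1, reg = 0x5B4
clock 8: out=0, reg = 0x2DA
clock 9: out=0, reg = 0x96D
clock 10: out=1, reg = 0x4B6
clock 11: out=0, reg = 0x25B

0x25B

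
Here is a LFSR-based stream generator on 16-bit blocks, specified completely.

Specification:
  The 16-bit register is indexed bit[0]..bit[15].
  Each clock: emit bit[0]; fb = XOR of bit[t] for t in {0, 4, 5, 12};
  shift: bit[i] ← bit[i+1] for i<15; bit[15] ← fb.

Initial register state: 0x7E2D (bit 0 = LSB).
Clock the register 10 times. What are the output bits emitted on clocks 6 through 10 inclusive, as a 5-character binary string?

reg_0 = 0x7E2D
clock 1: out=1, reg = 0xBF16
clock 2: out=0, reg = 0x5F8B
clock 3: out=1, reg = 0x2FC5
clock 4: out=1, reg = 0x97E2
clock 5: out=0, reg = 0x4BF1
clock 6: out=1, reg = 0xA5F8
clock 7: out=0, reg = 0x52FC
clock 8: out=0, reg = 0xA97E
clock 9: out=0, reg = 0x54BF
clock 10: out=1, reg = 0x2A5F

10001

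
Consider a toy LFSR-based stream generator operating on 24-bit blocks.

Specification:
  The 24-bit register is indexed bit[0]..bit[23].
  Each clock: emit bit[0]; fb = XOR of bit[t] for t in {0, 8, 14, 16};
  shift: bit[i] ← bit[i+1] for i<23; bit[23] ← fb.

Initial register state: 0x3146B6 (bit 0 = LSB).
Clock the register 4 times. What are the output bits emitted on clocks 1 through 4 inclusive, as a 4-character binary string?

reg_0 = 0x3146B6
clock 1: out=0, reg = 0x18A35B
clock 2: out=1, reg = 0x0C51AD
clock 3: out=1, reg = 0x8628D6
clock 4: out=0, reg = 0x43146B

0110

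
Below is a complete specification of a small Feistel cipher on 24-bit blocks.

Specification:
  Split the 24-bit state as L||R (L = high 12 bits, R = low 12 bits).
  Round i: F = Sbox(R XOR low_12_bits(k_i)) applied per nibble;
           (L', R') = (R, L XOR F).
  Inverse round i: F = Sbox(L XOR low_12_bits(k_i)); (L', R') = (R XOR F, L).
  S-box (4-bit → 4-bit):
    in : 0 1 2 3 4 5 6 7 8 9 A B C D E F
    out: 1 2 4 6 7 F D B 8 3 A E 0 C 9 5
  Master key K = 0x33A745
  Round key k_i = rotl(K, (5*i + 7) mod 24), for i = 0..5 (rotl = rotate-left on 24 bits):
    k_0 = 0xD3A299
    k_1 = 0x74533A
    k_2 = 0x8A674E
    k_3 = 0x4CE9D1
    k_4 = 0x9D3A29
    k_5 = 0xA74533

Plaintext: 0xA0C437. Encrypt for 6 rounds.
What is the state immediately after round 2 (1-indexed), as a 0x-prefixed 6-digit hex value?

0x7A5302

s_0 = plaintext = 0xA0C437
s_1 = Round(s_0, k_0) = 0x4377A5
s_2 = Round(s_1, k_1) = 0x7A5302
s_3 = Round(s_2, k_2) = 0x3020D5
s_4 = Round(s_3, k_3) = 0x0D5015
s_5 = Round(s_4, k_4) = 0x015AB5
s_6 = Round(s_5, k_5) = 0xAB5598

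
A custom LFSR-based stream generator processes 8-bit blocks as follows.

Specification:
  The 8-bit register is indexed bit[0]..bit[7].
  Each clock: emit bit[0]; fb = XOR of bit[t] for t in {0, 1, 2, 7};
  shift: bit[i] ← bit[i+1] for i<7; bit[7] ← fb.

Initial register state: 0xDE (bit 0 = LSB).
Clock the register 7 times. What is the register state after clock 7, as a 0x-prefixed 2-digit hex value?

reg_0 = 0xDE
clock 1: out=0, reg = 0xEF
clock 2: out=1, reg = 0x77
clock 3: out=1, reg = 0xBB
clock 4: out=1, reg = 0xDD
clock 5: out=1, reg = 0xEE
clock 6: out=0, reg = 0xF7
clock 7: out=1, reg = 0x7B

0x7B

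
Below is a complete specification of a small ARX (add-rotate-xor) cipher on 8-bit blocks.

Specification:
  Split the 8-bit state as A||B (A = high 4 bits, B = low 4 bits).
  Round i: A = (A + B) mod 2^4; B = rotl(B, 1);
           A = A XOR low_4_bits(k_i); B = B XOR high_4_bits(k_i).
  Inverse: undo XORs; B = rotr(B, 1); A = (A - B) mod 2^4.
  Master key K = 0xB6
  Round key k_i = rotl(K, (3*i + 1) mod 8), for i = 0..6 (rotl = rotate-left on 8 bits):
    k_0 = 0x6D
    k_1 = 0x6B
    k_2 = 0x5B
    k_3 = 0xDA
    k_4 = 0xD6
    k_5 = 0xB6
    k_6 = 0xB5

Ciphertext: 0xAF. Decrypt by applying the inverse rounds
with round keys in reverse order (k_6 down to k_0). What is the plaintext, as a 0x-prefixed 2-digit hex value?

0x45

s_0 = ciphertext = 0xAF
s_1 = InvRound(s_0, k_6) = 0xD2
s_2 = InvRound(s_1, k_5) = 0xFC
s_3 = InvRound(s_2, k_4) = 0x18
s_4 = InvRound(s_3, k_3) = 0x1A
s_5 = InvRound(s_4, k_2) = 0xBF
s_6 = InvRound(s_5, k_1) = 0x4C
s_7 = InvRound(s_6, k_0) = 0x45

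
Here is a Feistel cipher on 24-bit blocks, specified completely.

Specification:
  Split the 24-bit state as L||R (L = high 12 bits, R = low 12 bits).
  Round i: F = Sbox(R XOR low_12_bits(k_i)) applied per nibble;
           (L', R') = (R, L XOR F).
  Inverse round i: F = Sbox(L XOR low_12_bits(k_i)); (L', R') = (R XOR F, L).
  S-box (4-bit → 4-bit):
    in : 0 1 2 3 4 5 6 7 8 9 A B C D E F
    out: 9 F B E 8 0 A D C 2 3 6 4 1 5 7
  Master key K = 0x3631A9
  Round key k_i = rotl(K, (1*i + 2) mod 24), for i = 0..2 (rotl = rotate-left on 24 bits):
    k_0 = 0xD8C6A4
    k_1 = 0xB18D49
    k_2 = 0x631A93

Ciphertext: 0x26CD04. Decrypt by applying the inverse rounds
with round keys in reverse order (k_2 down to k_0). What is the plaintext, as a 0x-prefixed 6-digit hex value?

s_0 = ciphertext = 0x26CD04
s_1 = InvRound(s_0, k_2) = 0x17326C
s_2 = InvRound(s_1, k_1) = 0x68F173
s_3 = InvRound(s_2, k_0) = 0x8C568F

0x8C568F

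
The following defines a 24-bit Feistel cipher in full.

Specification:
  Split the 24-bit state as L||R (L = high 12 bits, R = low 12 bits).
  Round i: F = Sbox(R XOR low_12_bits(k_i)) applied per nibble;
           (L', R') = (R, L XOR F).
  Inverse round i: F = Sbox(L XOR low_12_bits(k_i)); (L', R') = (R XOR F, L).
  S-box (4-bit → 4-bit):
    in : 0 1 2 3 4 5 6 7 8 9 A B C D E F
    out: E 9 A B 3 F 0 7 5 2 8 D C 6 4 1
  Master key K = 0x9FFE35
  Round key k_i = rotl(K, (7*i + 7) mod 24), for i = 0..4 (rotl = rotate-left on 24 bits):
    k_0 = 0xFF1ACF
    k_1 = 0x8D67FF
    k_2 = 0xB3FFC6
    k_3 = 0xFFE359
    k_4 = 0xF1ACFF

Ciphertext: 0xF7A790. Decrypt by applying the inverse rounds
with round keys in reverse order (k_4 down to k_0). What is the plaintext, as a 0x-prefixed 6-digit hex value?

s_0 = ciphertext = 0xF7A790
s_1 = InvRound(s_0, k_4) = 0xCCFF7A
s_2 = InvRound(s_1, k_3) = 0xE5ACCF
s_3 = InvRound(s_2, k_2) = 0x5E3E5A
s_4 = InvRound(s_3, k_1) = 0x4C65E3
s_5 = InvRound(s_4, k_0) = 0x1014C6

0x1014C6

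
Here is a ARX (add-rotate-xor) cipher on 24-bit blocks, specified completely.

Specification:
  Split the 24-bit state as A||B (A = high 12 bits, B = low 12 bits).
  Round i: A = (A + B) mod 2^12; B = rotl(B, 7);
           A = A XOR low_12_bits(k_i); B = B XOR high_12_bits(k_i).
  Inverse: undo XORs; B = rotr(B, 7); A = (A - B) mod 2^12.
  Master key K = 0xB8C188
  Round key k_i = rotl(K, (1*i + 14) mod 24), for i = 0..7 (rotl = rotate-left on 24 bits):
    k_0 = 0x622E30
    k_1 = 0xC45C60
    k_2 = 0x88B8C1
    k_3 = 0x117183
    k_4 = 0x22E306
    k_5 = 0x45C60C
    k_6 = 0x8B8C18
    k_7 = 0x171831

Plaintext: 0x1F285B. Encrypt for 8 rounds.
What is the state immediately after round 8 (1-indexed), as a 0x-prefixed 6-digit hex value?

0x515B84

s_0 = plaintext = 0x1F285B
s_1 = Round(s_0, k_0) = 0x47DBE0
s_2 = Round(s_1, k_1) = 0xC3DC1A
s_3 = Round(s_2, k_2) = 0x0965EB
s_4 = Round(s_3, k_3) = 0x7024B8
s_5 = Round(s_4, k_4) = 0x8BCE0B
s_6 = Round(s_5, k_5) = 0x0CB1AC
s_7 = Round(s_6, k_6) = 0xE6FEB5
s_8 = Round(s_7, k_7) = 0x515B84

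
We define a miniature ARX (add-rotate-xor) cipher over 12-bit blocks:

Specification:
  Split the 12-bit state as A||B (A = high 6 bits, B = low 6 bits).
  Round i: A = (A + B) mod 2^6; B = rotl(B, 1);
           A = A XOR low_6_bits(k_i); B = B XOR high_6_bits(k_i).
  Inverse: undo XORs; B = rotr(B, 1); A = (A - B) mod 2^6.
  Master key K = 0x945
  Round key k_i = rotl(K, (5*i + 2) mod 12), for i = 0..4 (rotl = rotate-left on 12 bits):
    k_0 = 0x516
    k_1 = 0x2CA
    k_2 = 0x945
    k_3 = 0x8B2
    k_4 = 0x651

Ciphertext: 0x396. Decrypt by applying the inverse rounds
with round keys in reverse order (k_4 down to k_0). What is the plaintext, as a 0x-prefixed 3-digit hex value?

0xE80

s_0 = ciphertext = 0x396
s_1 = InvRound(s_0, k_4) = 0xE27
s_2 = InvRound(s_1, k_3) = 0xA22
s_3 = InvRound(s_2, k_2) = 0x2A3
s_4 = InvRound(s_3, k_1) = 0xB14
s_5 = InvRound(s_4, k_0) = 0xE80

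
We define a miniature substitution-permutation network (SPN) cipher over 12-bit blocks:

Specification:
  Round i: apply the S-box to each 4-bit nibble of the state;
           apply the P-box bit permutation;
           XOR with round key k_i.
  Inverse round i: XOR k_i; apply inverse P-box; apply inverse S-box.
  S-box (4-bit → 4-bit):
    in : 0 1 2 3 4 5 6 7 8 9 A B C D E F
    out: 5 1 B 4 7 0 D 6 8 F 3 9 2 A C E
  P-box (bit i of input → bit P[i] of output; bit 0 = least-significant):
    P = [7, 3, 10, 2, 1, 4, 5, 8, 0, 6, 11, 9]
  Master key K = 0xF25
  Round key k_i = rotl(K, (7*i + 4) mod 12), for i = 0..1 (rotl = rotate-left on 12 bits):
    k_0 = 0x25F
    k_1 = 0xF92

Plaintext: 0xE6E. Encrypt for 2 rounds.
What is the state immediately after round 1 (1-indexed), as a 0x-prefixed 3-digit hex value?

s_0 = plaintext = 0xE6E
s_1 = Round(s_0, k_0) = 0xD79
s_2 = Round(s_1, k_1) = 0x96E

0xD79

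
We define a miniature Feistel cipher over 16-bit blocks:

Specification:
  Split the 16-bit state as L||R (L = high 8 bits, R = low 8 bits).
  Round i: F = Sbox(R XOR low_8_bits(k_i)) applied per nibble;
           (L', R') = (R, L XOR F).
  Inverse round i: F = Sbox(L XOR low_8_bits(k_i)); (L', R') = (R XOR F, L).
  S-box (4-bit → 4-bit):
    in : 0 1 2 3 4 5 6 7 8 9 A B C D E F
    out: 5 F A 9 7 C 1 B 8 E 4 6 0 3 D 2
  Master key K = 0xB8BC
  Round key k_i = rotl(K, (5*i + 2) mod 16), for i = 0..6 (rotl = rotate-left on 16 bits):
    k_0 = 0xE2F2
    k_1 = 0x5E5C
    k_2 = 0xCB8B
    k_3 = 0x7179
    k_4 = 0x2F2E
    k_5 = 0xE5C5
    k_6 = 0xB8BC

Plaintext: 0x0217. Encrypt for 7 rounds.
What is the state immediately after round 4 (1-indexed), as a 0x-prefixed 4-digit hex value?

s_0 = plaintext = 0x0217
s_1 = Round(s_0, k_0) = 0x17DE
s_2 = Round(s_1, k_1) = 0xDE9D
s_3 = Round(s_2, k_2) = 0x9D2F
s_4 = Round(s_3, k_3) = 0x2F5C
s_5 = Round(s_4, k_4) = 0x5C95
s_6 = Round(s_5, k_5) = 0x9599
s_7 = Round(s_6, k_6) = 0x9939

0x2F5C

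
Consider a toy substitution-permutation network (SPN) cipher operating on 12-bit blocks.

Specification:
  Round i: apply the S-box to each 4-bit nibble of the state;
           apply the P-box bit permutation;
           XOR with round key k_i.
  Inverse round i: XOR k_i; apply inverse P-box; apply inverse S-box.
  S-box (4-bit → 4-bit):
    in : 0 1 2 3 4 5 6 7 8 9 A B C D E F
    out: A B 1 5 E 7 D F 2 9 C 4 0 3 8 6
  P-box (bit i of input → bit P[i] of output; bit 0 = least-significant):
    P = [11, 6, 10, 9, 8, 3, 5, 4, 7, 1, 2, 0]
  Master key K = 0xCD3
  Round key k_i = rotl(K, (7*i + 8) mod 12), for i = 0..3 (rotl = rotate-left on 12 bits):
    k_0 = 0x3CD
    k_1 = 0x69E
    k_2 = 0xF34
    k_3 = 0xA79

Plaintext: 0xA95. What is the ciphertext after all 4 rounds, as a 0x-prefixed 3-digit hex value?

0x655

s_0 = plaintext = 0xA95
s_1 = Round(s_0, k_0) = 0xE98
s_2 = Round(s_1, k_1) = 0x7CF
s_3 = Round(s_2, k_2) = 0xBF3
s_4 = Round(s_3, k_3) = 0x655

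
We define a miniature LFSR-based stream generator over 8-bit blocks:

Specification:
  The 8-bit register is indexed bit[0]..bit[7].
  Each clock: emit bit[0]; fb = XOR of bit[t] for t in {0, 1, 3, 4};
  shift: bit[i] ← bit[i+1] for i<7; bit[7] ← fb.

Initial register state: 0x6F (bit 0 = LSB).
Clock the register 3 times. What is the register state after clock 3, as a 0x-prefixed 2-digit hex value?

0x6D

reg_0 = 0x6F
clock 1: out=1, reg = 0xB7
clock 2: out=1, reg = 0xDB
clock 3: out=1, reg = 0x6D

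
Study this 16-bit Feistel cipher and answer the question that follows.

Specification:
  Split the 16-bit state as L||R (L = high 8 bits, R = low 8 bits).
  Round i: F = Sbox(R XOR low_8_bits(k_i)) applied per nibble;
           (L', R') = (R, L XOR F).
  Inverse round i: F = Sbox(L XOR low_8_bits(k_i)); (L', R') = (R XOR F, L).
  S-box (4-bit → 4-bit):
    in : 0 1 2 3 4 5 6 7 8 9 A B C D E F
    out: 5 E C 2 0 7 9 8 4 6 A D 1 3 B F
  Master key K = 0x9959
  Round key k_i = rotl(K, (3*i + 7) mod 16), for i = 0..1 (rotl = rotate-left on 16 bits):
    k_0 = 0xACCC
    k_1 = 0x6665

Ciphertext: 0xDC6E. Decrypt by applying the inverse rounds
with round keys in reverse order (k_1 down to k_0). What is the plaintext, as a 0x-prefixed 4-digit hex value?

s_0 = ciphertext = 0xDC6E
s_1 = InvRound(s_0, k_1) = 0xB8DC
s_2 = InvRound(s_1, k_0) = 0x5CB8

0x5CB8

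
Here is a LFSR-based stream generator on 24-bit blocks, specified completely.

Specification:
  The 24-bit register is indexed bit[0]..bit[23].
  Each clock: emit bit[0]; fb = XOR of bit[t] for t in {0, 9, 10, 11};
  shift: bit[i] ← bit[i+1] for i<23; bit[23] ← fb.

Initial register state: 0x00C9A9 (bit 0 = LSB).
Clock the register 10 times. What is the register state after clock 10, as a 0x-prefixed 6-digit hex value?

0x798032

reg_0 = 0x00C9A9
clock 1: out=1, reg = 0x0064D4
clock 2: out=0, reg = 0x80326A
clock 3: out=0, reg = 0xC01935
clock 4: out=1, reg = 0x600C9A
clock 5: out=0, reg = 0x30064D
clock 6: out=1, reg = 0x980326
clock 7: out=0, reg = 0xCC0193
clock 8: out=1, reg = 0xE600C9
clock 9: out=1, reg = 0xF30064
clock 10: out=0, reg = 0x798032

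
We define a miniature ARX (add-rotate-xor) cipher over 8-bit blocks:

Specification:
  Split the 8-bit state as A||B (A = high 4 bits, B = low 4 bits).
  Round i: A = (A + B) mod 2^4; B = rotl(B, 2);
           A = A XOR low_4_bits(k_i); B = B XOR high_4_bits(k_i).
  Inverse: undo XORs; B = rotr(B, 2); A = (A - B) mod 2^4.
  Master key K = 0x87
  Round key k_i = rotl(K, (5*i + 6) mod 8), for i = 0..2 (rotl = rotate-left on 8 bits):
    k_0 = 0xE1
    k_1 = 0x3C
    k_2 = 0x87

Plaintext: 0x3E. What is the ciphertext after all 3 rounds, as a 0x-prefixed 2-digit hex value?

0x81

s_0 = plaintext = 0x3E
s_1 = Round(s_0, k_0) = 0x05
s_2 = Round(s_1, k_1) = 0x96
s_3 = Round(s_2, k_2) = 0x81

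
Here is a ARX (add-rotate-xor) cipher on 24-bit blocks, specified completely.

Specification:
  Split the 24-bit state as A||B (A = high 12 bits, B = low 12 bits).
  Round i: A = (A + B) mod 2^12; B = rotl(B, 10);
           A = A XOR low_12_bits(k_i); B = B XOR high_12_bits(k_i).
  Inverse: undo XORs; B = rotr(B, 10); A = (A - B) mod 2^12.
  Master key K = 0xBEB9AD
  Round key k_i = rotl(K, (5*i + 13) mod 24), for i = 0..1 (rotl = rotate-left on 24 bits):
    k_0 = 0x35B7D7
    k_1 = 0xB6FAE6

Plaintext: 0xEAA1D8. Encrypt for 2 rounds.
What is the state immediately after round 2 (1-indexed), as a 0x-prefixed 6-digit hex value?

0x064FA4

s_0 = plaintext = 0xEAA1D8
s_1 = Round(s_0, k_0) = 0x75532D
s_2 = Round(s_1, k_1) = 0x064FA4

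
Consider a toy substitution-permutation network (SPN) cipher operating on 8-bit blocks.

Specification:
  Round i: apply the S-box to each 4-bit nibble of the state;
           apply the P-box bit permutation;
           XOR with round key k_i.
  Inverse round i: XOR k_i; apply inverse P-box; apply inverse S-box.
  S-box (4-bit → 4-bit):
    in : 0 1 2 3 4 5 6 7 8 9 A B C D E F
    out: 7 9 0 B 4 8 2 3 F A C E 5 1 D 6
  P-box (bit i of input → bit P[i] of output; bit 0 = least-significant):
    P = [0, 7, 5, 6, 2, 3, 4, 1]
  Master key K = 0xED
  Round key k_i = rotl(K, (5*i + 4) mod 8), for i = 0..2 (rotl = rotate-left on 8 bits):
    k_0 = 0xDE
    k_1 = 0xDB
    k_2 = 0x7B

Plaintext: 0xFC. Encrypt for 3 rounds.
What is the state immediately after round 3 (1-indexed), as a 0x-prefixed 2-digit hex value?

s_0 = plaintext = 0xFC
s_1 = Round(s_0, k_0) = 0xE7
s_2 = Round(s_1, k_1) = 0x4C
s_3 = Round(s_2, k_2) = 0x4A

0x4A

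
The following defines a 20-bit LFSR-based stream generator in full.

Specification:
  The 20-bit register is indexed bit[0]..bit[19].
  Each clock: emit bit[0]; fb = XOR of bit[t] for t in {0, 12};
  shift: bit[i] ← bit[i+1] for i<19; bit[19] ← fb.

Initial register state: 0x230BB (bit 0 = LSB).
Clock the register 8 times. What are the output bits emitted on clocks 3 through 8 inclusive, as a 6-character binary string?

011101

reg_0 = 0x230BB
clock 1: out=1, reg = 0x1185D
clock 2: out=1, reg = 0x08C2E
clock 3: out=0, reg = 0x04617
clock 4: out=1, reg = 0x8230B
clock 5: out=1, reg = 0xC1185
clock 6: out=1, reg = 0x608C2
clock 7: out=0, reg = 0x30461
clock 8: out=1, reg = 0x98230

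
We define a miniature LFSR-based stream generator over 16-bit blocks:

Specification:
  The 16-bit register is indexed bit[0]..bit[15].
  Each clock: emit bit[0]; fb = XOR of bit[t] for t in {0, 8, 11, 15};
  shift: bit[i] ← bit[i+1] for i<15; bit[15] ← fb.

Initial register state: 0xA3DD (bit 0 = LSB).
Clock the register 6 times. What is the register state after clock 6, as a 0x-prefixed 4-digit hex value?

0xE68F

reg_0 = 0xA3DD
clock 1: out=1, reg = 0xD1EE
clock 2: out=0, reg = 0x68F7
clock 3: out=1, reg = 0x347B
clock 4: out=1, reg = 0x9A3D
clock 5: out=1, reg = 0xCD1E
clock 6: out=0, reg = 0xE68F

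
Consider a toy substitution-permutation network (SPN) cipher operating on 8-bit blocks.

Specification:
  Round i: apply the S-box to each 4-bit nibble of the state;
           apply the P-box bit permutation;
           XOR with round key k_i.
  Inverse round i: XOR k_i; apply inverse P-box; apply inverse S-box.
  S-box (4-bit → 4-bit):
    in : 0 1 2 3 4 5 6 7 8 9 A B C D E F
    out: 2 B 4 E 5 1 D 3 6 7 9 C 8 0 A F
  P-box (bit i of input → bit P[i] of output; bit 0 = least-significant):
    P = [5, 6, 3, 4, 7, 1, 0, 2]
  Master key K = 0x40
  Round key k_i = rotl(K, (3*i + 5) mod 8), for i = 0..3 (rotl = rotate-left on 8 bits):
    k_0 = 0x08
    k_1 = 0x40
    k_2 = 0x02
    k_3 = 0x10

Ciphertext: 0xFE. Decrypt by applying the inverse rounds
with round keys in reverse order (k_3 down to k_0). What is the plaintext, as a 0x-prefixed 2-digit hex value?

0x5C

s_0 = ciphertext = 0xFE
s_1 = InvRound(s_0, k_3) = 0x19
s_2 = InvRound(s_1, k_2) = 0x8B
s_3 = InvRound(s_2, k_1) = 0x98
s_4 = InvRound(s_3, k_0) = 0x5C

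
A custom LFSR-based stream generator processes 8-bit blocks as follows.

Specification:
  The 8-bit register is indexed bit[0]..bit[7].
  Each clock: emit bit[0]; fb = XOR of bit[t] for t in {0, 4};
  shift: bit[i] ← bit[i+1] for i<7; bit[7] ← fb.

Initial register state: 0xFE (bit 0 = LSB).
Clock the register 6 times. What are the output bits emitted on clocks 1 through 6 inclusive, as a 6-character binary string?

011111

reg_0 = 0xFE
clock 1: out=0, reg = 0xFF
clock 2: out=1, reg = 0x7F
clock 3: out=1, reg = 0x3F
clock 4: out=1, reg = 0x1F
clock 5: out=1, reg = 0x0F
clock 6: out=1, reg = 0x87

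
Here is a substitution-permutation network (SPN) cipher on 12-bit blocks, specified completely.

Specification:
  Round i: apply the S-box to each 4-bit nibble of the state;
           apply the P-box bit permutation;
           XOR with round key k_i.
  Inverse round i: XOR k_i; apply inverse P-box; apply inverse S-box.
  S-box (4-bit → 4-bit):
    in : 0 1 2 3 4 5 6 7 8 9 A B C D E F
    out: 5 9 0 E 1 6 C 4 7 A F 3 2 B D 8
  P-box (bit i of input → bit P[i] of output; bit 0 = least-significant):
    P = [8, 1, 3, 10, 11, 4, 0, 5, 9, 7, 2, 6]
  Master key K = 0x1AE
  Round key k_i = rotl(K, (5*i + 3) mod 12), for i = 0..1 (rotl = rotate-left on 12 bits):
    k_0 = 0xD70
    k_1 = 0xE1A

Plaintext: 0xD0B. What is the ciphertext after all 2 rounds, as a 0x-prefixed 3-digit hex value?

0x244

s_0 = plaintext = 0xD0B
s_1 = Round(s_0, k_0) = 0x6B3
s_2 = Round(s_1, k_1) = 0x244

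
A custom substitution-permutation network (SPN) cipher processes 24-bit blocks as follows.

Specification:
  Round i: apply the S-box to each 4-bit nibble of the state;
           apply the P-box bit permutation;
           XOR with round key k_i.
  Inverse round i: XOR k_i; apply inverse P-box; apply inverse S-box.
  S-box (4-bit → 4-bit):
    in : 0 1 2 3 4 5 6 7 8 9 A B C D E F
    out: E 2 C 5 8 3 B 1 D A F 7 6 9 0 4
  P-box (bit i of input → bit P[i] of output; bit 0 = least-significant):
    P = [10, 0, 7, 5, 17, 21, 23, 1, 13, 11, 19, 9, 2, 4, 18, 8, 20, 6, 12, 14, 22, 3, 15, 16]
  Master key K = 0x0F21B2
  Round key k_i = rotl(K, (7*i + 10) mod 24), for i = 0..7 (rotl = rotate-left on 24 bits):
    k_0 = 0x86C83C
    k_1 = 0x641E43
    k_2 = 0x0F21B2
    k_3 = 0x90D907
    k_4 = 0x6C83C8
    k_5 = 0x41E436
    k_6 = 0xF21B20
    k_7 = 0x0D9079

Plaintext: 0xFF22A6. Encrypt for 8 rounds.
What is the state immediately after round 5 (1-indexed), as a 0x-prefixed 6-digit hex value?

0xA8D1FD

s_0 = plaintext = 0xFF22A6
s_1 = Round(s_0, k_0) = 0x285F1F
s_2 = Round(s_1, k_1) = 0x5DCED7
s_3 = Round(s_2, k_2) = 0x5965A8
s_4 = Round(s_3, k_3) = 0x72B4F9
s_5 = Round(s_4, k_4) = 0xA8D1FD
s_6 = Round(s_5, k_5) = 0x90391A
s_7 = Round(s_6, k_6) = 0xD745CD
s_8 = Round(s_7, k_7) = 0xFCBD59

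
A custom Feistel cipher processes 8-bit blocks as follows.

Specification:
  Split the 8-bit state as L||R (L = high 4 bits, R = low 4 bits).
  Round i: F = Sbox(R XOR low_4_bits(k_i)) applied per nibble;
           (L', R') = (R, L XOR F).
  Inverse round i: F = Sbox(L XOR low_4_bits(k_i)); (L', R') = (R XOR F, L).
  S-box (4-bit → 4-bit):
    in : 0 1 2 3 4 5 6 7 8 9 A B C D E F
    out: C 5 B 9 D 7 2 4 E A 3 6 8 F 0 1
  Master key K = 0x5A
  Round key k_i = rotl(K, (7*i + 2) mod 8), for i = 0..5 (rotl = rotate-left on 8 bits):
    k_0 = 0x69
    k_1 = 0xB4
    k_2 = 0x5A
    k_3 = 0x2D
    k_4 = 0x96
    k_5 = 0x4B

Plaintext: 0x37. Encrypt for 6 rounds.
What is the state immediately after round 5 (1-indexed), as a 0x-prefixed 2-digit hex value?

s_0 = plaintext = 0x37
s_1 = Round(s_0, k_0) = 0x73
s_2 = Round(s_1, k_1) = 0x33
s_3 = Round(s_2, k_2) = 0x39
s_4 = Round(s_3, k_3) = 0x9E
s_5 = Round(s_4, k_4) = 0xE7
s_6 = Round(s_5, k_5) = 0x76

0xE7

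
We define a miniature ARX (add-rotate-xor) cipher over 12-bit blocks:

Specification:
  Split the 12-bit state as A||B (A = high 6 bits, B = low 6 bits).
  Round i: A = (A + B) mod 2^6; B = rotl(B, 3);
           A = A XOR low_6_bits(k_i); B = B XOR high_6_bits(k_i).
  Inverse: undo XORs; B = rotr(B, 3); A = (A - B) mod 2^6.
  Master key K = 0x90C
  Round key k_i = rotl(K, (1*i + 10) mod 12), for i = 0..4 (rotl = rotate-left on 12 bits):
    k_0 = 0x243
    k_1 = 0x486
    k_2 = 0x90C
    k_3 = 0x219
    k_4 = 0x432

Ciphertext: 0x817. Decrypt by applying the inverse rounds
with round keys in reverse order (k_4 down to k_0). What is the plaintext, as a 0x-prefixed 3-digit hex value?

s_0 = ciphertext = 0x817
s_1 = InvRound(s_0, k_4) = 0x6B8
s_2 = InvRound(s_1, k_3) = 0xF46
s_3 = InvRound(s_2, k_2) = 0x754
s_4 = InvRound(s_3, k_1) = 0xAF0
s_5 = InvRound(s_4, k_0) = 0x64F

0x64F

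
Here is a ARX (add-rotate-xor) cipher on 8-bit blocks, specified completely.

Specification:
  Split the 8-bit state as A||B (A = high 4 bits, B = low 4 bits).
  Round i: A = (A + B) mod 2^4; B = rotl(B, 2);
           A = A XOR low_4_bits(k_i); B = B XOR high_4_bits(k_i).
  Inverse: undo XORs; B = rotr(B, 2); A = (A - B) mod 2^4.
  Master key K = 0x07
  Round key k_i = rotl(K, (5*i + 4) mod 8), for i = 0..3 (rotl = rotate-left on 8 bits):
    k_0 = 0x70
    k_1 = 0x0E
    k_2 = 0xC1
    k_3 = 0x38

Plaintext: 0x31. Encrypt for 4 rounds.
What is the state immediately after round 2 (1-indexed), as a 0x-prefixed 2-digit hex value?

0x9C

s_0 = plaintext = 0x31
s_1 = Round(s_0, k_0) = 0x43
s_2 = Round(s_1, k_1) = 0x9C
s_3 = Round(s_2, k_2) = 0x4F
s_4 = Round(s_3, k_3) = 0xBC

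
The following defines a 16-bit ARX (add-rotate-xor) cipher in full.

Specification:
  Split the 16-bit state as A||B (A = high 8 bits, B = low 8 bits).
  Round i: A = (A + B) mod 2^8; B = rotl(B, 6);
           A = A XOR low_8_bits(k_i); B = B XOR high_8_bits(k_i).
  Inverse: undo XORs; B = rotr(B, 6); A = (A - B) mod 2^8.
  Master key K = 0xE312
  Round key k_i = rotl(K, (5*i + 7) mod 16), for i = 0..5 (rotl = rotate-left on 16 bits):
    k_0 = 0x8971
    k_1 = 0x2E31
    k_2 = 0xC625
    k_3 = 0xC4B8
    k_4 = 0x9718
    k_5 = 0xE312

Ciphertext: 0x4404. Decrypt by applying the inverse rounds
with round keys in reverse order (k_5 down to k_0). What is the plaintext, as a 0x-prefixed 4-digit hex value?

s_0 = ciphertext = 0x4404
s_1 = InvRound(s_0, k_5) = 0xB79F
s_2 = InvRound(s_1, k_4) = 0x8F20
s_3 = InvRound(s_2, k_3) = 0xA493
s_4 = InvRound(s_3, k_2) = 0x2C55
s_5 = InvRound(s_4, k_1) = 0x30ED
s_6 = InvRound(s_5, k_0) = 0xB091

0xB091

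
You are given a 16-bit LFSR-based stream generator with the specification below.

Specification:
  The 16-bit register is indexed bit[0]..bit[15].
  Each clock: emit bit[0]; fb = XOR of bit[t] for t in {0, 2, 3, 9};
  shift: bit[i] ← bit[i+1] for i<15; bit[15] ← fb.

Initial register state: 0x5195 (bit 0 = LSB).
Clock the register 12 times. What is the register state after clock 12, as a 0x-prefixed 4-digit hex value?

0xAEA5

reg_0 = 0x5195
clock 1: out=1, reg = 0x28CA
clock 2: out=0, reg = 0x9465
clock 3: out=1, reg = 0x4A32
clock 4: out=0, reg = 0xA519
clock 5: out=1, reg = 0x528C
clock 6: out=0, reg = 0xA946
clock 7: out=0, reg = 0xD4A3
clock 8: out=1, reg = 0xEA51
clock 9: out=1, reg = 0x7528
clock 10: out=0, reg = 0xBA94
clock 11: out=0, reg = 0x5D4A
clock 12: out=0, reg = 0xAEA5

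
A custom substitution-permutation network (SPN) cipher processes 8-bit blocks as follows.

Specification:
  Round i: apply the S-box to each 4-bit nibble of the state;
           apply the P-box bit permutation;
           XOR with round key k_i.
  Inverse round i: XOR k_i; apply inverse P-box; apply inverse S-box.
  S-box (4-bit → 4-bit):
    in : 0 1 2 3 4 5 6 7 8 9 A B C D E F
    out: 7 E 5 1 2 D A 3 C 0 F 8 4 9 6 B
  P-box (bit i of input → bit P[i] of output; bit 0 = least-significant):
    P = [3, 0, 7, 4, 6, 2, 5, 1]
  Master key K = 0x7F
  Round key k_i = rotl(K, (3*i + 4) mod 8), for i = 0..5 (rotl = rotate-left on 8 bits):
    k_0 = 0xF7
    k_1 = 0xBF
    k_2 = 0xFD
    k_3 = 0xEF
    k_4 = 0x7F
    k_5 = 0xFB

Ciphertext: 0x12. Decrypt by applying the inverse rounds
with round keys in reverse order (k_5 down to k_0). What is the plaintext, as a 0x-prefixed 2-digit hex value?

s_0 = ciphertext = 0x12
s_1 = InvRound(s_0, k_5) = 0x20
s_2 = InvRound(s_1, k_4) = 0xFF
s_3 = InvRound(s_2, k_3) = 0x9B
s_4 = InvRound(s_3, k_2) = 0xA9
s_5 = InvRound(s_4, k_1) = 0x6B
s_6 = InvRound(s_5, k_0) = 0x45

0x45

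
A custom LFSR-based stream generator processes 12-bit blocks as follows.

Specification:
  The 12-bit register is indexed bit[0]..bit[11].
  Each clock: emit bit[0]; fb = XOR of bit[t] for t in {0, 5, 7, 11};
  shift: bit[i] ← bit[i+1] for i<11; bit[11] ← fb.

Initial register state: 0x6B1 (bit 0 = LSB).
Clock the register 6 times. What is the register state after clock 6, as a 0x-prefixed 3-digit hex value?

reg_0 = 0x6B1
clock 1: out=1, reg = 0xB58
clock 2: out=0, reg = 0xDAC
clock 3: out=0, reg = 0xED6
clock 4: out=0, reg = 0x76B
clock 5: out=1, reg = 0x3B5
clock 6: out=1, reg = 0x9DA

0x9DA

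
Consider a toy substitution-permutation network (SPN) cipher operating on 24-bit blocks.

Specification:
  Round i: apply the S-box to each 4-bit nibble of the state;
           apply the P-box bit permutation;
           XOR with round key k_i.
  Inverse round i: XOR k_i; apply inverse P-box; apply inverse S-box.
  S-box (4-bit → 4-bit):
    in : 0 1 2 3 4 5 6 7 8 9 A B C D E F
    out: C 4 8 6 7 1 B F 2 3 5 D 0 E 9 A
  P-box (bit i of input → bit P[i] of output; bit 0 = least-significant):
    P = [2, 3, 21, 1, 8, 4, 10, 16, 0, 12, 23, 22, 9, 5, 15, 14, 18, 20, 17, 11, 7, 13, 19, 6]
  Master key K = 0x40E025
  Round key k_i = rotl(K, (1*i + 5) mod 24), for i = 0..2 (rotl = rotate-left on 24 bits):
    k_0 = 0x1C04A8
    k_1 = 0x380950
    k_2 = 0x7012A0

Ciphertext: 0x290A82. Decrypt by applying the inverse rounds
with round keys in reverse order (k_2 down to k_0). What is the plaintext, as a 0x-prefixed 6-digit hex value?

0x27FC83

s_0 = ciphertext = 0x290A82
s_1 = InvRound(s_0, k_2) = 0x1F8F22
s_2 = InvRound(s_1, k_1) = 0x2A4CD0
s_3 = InvRound(s_2, k_0) = 0x27FC83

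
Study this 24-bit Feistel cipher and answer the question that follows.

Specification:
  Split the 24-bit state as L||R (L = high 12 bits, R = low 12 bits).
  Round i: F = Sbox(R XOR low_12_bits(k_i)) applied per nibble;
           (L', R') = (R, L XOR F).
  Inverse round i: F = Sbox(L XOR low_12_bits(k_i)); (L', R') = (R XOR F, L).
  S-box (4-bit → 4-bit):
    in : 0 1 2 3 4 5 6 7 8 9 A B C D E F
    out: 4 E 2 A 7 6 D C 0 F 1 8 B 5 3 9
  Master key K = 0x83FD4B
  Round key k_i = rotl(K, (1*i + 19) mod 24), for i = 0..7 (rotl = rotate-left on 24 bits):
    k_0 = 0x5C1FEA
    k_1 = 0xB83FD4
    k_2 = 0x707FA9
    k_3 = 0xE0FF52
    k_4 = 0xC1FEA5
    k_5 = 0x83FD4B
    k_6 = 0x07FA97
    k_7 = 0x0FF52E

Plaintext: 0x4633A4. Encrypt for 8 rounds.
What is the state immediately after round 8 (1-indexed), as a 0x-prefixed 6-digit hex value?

s_0 = plaintext = 0x4633A4
s_1 = Round(s_0, k_0) = 0x3A4F10
s_2 = Round(s_1, k_1) = 0xF10713
s_3 = Round(s_2, k_2) = 0x713F91
s_4 = Round(s_3, k_3) = 0xF913A9
s_5 = Round(s_4, k_4) = 0x3A9ADA
s_6 = Round(s_5, k_5) = 0xADAF57
s_7 = Round(s_6, k_6) = 0xF57C6E
s_8 = Round(s_7, k_7) = 0xC6E023

0xC6E023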